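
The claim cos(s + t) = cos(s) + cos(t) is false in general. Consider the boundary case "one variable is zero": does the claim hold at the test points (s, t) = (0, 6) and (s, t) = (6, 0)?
At (0, 6): LHS = cos(6) ≈ 0.9602 ≠ RHS = cos(6) + 1 ≈ 1.96
At (6, 0): LHS = cos(6) ≈ 0.9602 ≠ RHS = cos(6) + 1 ≈ 1.96

Answer: No, fails at both test points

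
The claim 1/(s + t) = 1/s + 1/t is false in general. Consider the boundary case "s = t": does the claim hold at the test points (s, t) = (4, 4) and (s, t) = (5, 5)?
No, fails at both test points

At (4, 4): LHS = 1/8 ≠ RHS = 1/2
At (5, 5): LHS = 1/10 ≠ RHS = 2/5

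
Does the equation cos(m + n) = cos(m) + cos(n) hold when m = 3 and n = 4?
Fails

Substituting m = 3, n = 4:

LHS = cos(3 + 4) = cos(7) ≈ 0.7539
RHS = cos(3) + cos(4) ≈ -1.644

LHS ≠ RHS, so the equation does not hold at this point.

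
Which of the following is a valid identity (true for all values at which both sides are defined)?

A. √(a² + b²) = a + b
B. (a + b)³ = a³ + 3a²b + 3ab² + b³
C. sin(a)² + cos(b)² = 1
B

A: fails at (3, 3) — LHS = 3·√(2) ≈ 4.243, RHS = 6.
B: holds — e.g. at (2, 7), both sides equal 729.
C: fails at (5, 8) — LHS = cos(8)² + sin(5)² ≈ 0.9407, RHS = 1.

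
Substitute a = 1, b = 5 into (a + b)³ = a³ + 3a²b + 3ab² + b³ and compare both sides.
LHS = (1 + 5)³ = 216
RHS = 1³ + 3·1²·5 + 3·1·5² + 5³ = 216

LHS = RHS: the two sides agree.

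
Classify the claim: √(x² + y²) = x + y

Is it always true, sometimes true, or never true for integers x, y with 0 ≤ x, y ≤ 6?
It holds at (x, y) = (2, 0) (both sides equal 2), but fails at (x, y) = (3, 4) (LHS = 5, RHS = 7).

Answer: Sometimes true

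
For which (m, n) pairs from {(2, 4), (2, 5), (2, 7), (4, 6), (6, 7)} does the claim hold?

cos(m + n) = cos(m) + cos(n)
Testing each pair:
(2, 4): LHS = cos(6) ≈ 0.9602, RHS = cos(4) + cos(2) ≈ -1.07 → fails
(2, 5): LHS = cos(7) ≈ 0.7539, RHS = cos(2) + cos(5) ≈ -0.1325 → fails
(2, 7): LHS = cos(9) ≈ -0.9111, RHS = cos(2) + cos(7) ≈ 0.3378 → fails
(4, 6): LHS = cos(10) ≈ -0.8391, RHS = cos(4) + cos(6) ≈ 0.3065 → fails
(6, 7): LHS = cos(13) ≈ 0.9074, RHS = cos(7) + cos(6) ≈ 1.714 → fails

No pair satisfies the claim.

Answer: None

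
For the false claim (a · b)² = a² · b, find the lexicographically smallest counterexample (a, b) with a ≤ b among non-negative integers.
(a, b) = (1, 2)

At (0, 0): both sides equal 0, so it holds there.

Substituting (1, 2) into the claim:
LHS = (1 · 2)² = 4
RHS = 1² · 2 = 2

Since LHS ≠ RHS, this pair disproves the claim, and no lexicographically smaller pair (a ≤ b, non-negative integers) does.

For instance (6, 7) is also a counterexample (LHS = 1764, RHS = 252), but it's lexicographically larger.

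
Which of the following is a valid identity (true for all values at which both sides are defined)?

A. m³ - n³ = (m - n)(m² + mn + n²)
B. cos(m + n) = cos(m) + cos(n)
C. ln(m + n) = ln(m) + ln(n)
A: holds — e.g. at (5, 8), both sides equal -387.
B: fails at (1, 4) — LHS = cos(5) ≈ 0.2837, RHS = cos(4) + cos(1) ≈ -0.1133.
C: fails at (3, 5) — LHS = ln(8) ≈ 2.079, RHS = ln(3) + ln(5) ≈ 2.708.

Answer: A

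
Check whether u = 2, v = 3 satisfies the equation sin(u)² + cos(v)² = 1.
Fails

Substituting u = 2, v = 3:

LHS = sin(2)² + cos(3)² ≈ 1.807
RHS = 1

LHS ≠ RHS, so the equation does not hold at this point.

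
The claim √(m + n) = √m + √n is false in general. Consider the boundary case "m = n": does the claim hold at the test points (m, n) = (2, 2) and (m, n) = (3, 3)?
At (2, 2): LHS = 2 ≠ RHS = 2·√(2) ≈ 2.828
At (3, 3): LHS = √(6) ≈ 2.449 ≠ RHS = 2·√(3) ≈ 3.464

Answer: No, fails at both test points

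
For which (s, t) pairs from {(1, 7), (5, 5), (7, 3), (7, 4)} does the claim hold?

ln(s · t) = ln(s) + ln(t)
All pairs

Testing each pair:
(1, 7): LHS = ln(7) ≈ 1.946, RHS = ln(7) ≈ 1.946 → holds
(5, 5): LHS = ln(25) ≈ 3.219, RHS = 2·ln(5) ≈ 3.219 → holds
(7, 3): LHS = ln(21) ≈ 3.045, RHS = ln(3) + ln(7) ≈ 3.045 → holds
(7, 4): LHS = ln(28) ≈ 3.332, RHS = ln(4) + ln(7) ≈ 3.332 → holds

Every pair satisfies the claim.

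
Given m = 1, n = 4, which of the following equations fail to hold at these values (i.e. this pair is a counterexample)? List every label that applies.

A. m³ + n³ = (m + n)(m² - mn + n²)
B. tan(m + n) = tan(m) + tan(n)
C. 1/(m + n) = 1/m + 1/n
Evaluating each claim at the given values:
A. LHS = 65, RHS = 65 → holds here (LHS = RHS)
B. LHS = tan(5) ≈ -3.381, RHS = tan(4) + tan(1) ≈ 2.715 → fails here (LHS ≠ RHS)
C. LHS = 1/5, RHS = 5/4 → fails here (LHS ≠ RHS)

Answer: B, C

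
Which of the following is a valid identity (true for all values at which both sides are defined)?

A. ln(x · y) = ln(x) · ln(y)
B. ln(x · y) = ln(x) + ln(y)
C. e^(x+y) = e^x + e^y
A: fails at (2, 5) — LHS = ln(10) ≈ 2.303, RHS = ln(2)·ln(5) ≈ 1.116.
B: holds — e.g. at (2, 5), both sides equal ln(10) ≈ 2.303.
C: fails at (4, 5) — LHS = e^9 ≈ 8103, RHS = e^4 + e^5 ≈ 203.

Answer: B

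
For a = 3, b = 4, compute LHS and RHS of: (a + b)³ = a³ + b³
LHS = (3 + 4)³ = 343
RHS = 3³ + 4³ = 91

LHS ≠ RHS, so the equation does not hold here.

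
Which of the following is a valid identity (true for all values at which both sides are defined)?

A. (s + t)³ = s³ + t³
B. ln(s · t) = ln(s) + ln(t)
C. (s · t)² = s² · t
A: fails at (3, 7) — LHS = 1000, RHS = 370.
B: holds — e.g. at (2, 2), both sides equal ln(4) ≈ 1.386.
C: fails at (3, 5) — LHS = 225, RHS = 45.

Answer: B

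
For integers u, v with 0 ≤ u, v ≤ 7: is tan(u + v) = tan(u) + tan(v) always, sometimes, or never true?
Sometimes true

It holds at (u, v) = (6, 0) (both sides equal tan(6) ≈ -0.291), but fails at (u, v) = (4, 3) (LHS = tan(7) ≈ 0.8714, RHS = tan(3) + tan(4) ≈ 1.015).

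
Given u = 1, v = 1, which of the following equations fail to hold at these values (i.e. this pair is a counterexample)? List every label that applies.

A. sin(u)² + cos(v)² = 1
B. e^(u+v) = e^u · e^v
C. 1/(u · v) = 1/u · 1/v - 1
Evaluating each claim at the given values:
A. LHS = cos(1)² + sin(1)² = 1, RHS = 1 → holds here (LHS = RHS)
B. LHS = e^2 ≈ 7.389, RHS = e^2 ≈ 7.389 → holds here (LHS = RHS)
C. LHS = 1, RHS = 0 → fails here (LHS ≠ RHS)

Answer: C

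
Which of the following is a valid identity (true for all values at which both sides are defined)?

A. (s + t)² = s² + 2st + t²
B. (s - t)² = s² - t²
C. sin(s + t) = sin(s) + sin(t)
A

A: holds — e.g. at (4, 5), both sides equal 81.
B: fails at (1, 4) — LHS = 9, RHS = -15.
C: fails at (3, 3) — LHS = sin(6) ≈ -0.2794, RHS = 2·sin(3) ≈ 0.2822.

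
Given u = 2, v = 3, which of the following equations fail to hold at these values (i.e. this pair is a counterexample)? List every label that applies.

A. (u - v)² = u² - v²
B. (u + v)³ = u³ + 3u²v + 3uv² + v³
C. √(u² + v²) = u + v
Evaluating each claim at the given values:
A. LHS = 1, RHS = -5 → fails here (LHS ≠ RHS)
B. LHS = 125, RHS = 125 → holds here (LHS = RHS)
C. LHS = √(13) ≈ 3.606, RHS = 5 → fails here (LHS ≠ RHS)

Answer: A, C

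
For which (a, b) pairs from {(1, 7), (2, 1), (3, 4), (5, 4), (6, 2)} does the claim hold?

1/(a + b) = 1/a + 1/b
Testing each pair:
(1, 7): LHS = 1/8, RHS = 8/7 → fails
(2, 1): LHS = 1/3, RHS = 3/2 → fails
(3, 4): LHS = 1/7, RHS = 7/12 → fails
(5, 4): LHS = 1/9, RHS = 9/20 → fails
(6, 2): LHS = 1/8, RHS = 2/3 → fails

No pair satisfies the claim.

Answer: None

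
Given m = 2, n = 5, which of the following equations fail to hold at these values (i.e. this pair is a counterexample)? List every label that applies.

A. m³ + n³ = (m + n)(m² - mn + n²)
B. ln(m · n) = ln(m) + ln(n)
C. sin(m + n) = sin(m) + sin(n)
Evaluating each claim at the given values:
A. LHS = 133, RHS = 133 → holds here (LHS = RHS)
B. LHS = ln(10) ≈ 2.303, RHS = ln(2) + ln(5) ≈ 2.303 → holds here (LHS = RHS)
C. LHS = sin(7) ≈ 0.657, RHS = sin(5) + sin(2) ≈ -0.04963 → fails here (LHS ≠ RHS)

Answer: C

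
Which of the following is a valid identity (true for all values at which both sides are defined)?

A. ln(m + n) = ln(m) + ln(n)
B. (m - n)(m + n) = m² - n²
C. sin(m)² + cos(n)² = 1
A: fails at (2, 4) — LHS = ln(6) ≈ 1.792, RHS = ln(2) + ln(4) ≈ 2.079.
B: holds — e.g. at (1, 4), both sides equal -15.
C: fails at (2, 5) — LHS = cos(5)² + sin(2)² ≈ 0.9073, RHS = 1.

Answer: B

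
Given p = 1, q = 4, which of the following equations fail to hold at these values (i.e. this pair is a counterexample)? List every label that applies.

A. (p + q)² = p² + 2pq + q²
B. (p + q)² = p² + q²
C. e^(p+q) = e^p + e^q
Evaluating each claim at the given values:
A. LHS = 25, RHS = 25 → holds here (LHS = RHS)
B. LHS = 25, RHS = 17 → fails here (LHS ≠ RHS)
C. LHS = e^5 ≈ 148.4, RHS = e + e^4 ≈ 57.32 → fails here (LHS ≠ RHS)

Answer: B, C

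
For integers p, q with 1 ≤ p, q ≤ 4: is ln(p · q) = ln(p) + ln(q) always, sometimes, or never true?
Always true

The identity holds for every pair in the range. For instance at (p, q) = (1, 3): both sides equal ln(3) ≈ 1.099.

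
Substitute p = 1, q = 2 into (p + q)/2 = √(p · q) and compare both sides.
LHS = (1 + 2)/2 = 3/2
RHS = √(1 · 2) = √(2) ≈ 1.414

LHS ≠ RHS (they differ by about 0.08579), so the equation does not hold here.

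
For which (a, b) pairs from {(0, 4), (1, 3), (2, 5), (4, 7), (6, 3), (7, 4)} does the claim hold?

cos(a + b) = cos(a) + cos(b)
None

Testing each pair:
(0, 4): LHS = cos(4) ≈ -0.6536, RHS = cos(4) + 1 ≈ 0.3464 → fails
(1, 3): LHS = cos(4) ≈ -0.6536, RHS = cos(3) + cos(1) ≈ -0.4497 → fails
(2, 5): LHS = cos(7) ≈ 0.7539, RHS = cos(2) + cos(5) ≈ -0.1325 → fails
(4, 7): LHS = cos(11) ≈ 0.004426, RHS = cos(4) + cos(7) ≈ 0.1003 → fails
(6, 3): LHS = cos(9) ≈ -0.9111, RHS = cos(3) + cos(6) ≈ -0.02982 → fails
(7, 4): LHS = cos(11) ≈ 0.004426, RHS = cos(4) + cos(7) ≈ 0.1003 → fails

No pair satisfies the claim.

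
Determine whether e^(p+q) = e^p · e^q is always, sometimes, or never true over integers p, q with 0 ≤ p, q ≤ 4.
Always true

The identity holds for every pair in the range. For instance at (p, q) = (0, 1): both sides equal e ≈ 2.718.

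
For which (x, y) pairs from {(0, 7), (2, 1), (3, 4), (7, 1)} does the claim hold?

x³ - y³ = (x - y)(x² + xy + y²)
All pairs

Testing each pair:
(0, 7): LHS = -343, RHS = -343 → holds
(2, 1): LHS = 7, RHS = 7 → holds
(3, 4): LHS = -37, RHS = -37 → holds
(7, 1): LHS = 342, RHS = 342 → holds

Every pair satisfies the claim.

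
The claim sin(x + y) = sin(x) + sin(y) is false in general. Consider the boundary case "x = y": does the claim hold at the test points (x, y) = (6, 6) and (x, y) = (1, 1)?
No, fails at both test points

At (6, 6): LHS = sin(12) ≈ -0.5366 ≠ RHS = 2·sin(6) ≈ -0.5588
At (1, 1): LHS = sin(2) ≈ 0.9093 ≠ RHS = 2·sin(1) ≈ 1.683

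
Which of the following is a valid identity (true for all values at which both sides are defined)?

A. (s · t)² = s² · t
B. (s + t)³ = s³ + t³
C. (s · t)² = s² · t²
C

A: fails at (5, 5) — LHS = 625, RHS = 125.
B: fails at (1, 1) — LHS = 8, RHS = 2.
C: holds — e.g. at (2, 5), both sides equal 100.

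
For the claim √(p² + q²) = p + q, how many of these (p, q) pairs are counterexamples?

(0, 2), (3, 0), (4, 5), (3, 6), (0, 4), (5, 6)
Testing each pair:
(0, 2): LHS = 2, RHS = 2 → satisfies claim
(3, 0): LHS = 3, RHS = 3 → satisfies claim
(4, 5): LHS = √(41) ≈ 6.403, RHS = 9 → counterexample
(3, 6): LHS = 3·√(5) ≈ 6.708, RHS = 9 → counterexample
(0, 4): LHS = 4, RHS = 4 → satisfies claim
(5, 6): LHS = √(61) ≈ 7.81, RHS = 11 → counterexample

That makes 3 counterexamples.

Answer: 3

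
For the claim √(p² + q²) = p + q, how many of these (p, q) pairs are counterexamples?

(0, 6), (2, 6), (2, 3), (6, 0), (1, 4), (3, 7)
4

Testing each pair:
(0, 6): LHS = 6, RHS = 6 → satisfies claim
(2, 6): LHS = 2·√(10) ≈ 6.325, RHS = 8 → counterexample
(2, 3): LHS = √(13) ≈ 3.606, RHS = 5 → counterexample
(6, 0): LHS = 6, RHS = 6 → satisfies claim
(1, 4): LHS = √(17) ≈ 4.123, RHS = 5 → counterexample
(3, 7): LHS = √(58) ≈ 7.616, RHS = 10 → counterexample

That makes 4 counterexamples.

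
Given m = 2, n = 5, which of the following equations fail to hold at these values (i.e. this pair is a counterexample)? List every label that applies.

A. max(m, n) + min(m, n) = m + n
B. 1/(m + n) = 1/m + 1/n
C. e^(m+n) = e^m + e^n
B, C

Evaluating each claim at the given values:
A. LHS = 7, RHS = 7 → holds here (LHS = RHS)
B. LHS = 1/7, RHS = 7/10 → fails here (LHS ≠ RHS)
C. LHS = e^7 ≈ 1097, RHS = e^2 + e^5 ≈ 155.8 → fails here (LHS ≠ RHS)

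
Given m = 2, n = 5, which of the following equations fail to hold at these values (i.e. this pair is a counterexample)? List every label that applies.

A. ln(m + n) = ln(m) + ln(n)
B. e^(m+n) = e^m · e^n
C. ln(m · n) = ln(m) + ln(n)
Evaluating each claim at the given values:
A. LHS = ln(7) ≈ 1.946, RHS = ln(2) + ln(5) ≈ 2.303 → fails here (LHS ≠ RHS)
B. LHS = e^7 ≈ 1097, RHS = e^7 ≈ 1097 → holds here (LHS = RHS)
C. LHS = ln(10) ≈ 2.303, RHS = ln(2) + ln(5) ≈ 2.303 → holds here (LHS = RHS)

Answer: A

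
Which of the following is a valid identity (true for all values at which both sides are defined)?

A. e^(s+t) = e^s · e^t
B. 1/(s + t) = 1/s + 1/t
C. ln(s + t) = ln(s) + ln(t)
A

A: holds — e.g. at (5, 8), both sides equal e^13 ≈ 442413.4.
B: fails at (1, 2) — LHS = 1/3, RHS = 3/2.
C: fails at (1, 2) — LHS = ln(3) ≈ 1.099, RHS = ln(2) ≈ 0.6931.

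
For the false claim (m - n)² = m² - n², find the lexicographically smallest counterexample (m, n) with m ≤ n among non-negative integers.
Substituting (0, 1) into the claim:
LHS = (0 - 1)² = 1
RHS = 0² - 1² = -1

Since LHS ≠ RHS, this pair disproves the claim, and no lexicographically smaller pair (m ≤ n, non-negative integers) does.

For instance (2, 5) is also a counterexample (LHS = 9, RHS = -21), but it's lexicographically larger.

Answer: (m, n) = (0, 1)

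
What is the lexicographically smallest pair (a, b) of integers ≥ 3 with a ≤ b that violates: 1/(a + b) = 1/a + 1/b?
Substituting (3, 3) into the claim:
LHS = 1/(3 + 3) = 1/6
RHS = 1/3 + 1/3 = 2/3

Since LHS ≠ RHS, this pair disproves the claim, and no lexicographically smaller pair (a ≤ b, integers ≥ 3) does.

For instance (3, 8) is also a counterexample (LHS = 1/11, RHS = 11/24), but it's lexicographically larger.

Answer: (a, b) = (3, 3)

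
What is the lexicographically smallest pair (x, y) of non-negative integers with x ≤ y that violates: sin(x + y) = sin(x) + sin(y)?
At (0, 4): both sides equal sin(4) ≈ -0.7568, so it holds there.

Substituting (1, 1) into the claim:
LHS = sin(1 + 1) = sin(2) ≈ 0.9093
RHS = sin(1) + sin(1) = 2·sin(1) ≈ 1.683

Since LHS ≠ RHS, this pair disproves the claim, and no lexicographically smaller pair (x ≤ y, non-negative integers) does.

For instance (3, 5) is also a counterexample (LHS = sin(8) ≈ 0.9894, RHS = sin(5) + sin(3) ≈ -0.8178), but it's lexicographically larger.

Answer: (x, y) = (1, 1)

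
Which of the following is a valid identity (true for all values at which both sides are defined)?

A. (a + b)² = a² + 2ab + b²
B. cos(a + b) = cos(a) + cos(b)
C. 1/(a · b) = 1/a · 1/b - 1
A: holds — e.g. at (4, 5), both sides equal 81.
B: fails at (2, 3) — LHS = cos(5) ≈ 0.2837, RHS = cos(3) + cos(2) ≈ -1.406.
C: fails at (3, 5) — LHS = 1/15, RHS = -14/15.

Answer: A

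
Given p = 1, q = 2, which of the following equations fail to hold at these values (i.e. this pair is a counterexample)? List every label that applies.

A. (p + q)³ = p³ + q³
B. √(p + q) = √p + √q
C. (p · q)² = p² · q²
Evaluating each claim at the given values:
A. LHS = 27, RHS = 9 → fails here (LHS ≠ RHS)
B. LHS = √(3) ≈ 1.732, RHS = 1 + √(2) ≈ 2.414 → fails here (LHS ≠ RHS)
C. LHS = 4, RHS = 4 → holds here (LHS = RHS)

Answer: A, B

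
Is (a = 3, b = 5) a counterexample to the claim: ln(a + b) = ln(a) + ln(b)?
Substituting a = 3, b = 5:
LHS = ln(3 + 5) = ln(8) ≈ 2.079
RHS = ln(3) + ln(5) ≈ 2.708

Since LHS ≠ RHS, this pair disproves the claim.

Answer: Yes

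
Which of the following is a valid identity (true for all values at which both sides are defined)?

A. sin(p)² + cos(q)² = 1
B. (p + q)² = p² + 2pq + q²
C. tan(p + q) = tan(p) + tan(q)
A: fails at (3, 4) — LHS = sin(3)² + cos(4)² ≈ 0.4472, RHS = 1.
B: holds — e.g. at (2, 4), both sides equal 36.
C: fails at (2, 3) — LHS = tan(5) ≈ -3.381, RHS = tan(2) + tan(3) ≈ -2.328.

Answer: B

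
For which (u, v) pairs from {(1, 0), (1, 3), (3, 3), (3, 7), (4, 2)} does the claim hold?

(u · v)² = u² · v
Testing each pair:
(1, 0): LHS = 0, RHS = 0 → holds
(1, 3): LHS = 9, RHS = 3 → fails
(3, 3): LHS = 81, RHS = 27 → fails
(3, 7): LHS = 441, RHS = 63 → fails
(4, 2): LHS = 64, RHS = 32 → fails

1 of 5 pairs satisfies the claim.

Answer: (1, 0)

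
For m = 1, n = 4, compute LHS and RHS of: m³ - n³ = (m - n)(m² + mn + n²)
LHS = 1³ - 4³ = -63
RHS = (1 - 4)(1² + 1·4 + 4²) = -63

LHS = RHS: the two sides agree.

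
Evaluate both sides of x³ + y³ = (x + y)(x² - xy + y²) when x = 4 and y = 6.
LHS = 4³ + 6³ = 280
RHS = (4 + 6)(4² - 4·6 + 6²) = 280

LHS = RHS: the two sides agree.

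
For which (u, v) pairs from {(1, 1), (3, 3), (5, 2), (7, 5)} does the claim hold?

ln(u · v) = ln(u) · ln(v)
(1, 1)

Testing each pair:
(1, 1): LHS = 0, RHS = 0 → holds
(3, 3): LHS = ln(9) ≈ 2.197, RHS = ln(3)² ≈ 1.207 → fails
(5, 2): LHS = ln(10) ≈ 2.303, RHS = ln(2)·ln(5) ≈ 1.116 → fails
(7, 5): LHS = ln(35) ≈ 3.555, RHS = ln(5)·ln(7) ≈ 3.132 → fails

1 of 4 pairs satisfies the claim.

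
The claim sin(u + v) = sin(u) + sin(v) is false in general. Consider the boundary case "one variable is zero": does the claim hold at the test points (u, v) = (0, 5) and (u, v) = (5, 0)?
At (0, 5): LHS = sin(5) ≈ -0.9589, RHS = sin(5) ≈ -0.9589 → equal
At (5, 0): LHS = sin(5) ≈ -0.9589, RHS = sin(5) ≈ -0.9589 → equal

So the claim does hold at both of these boundary points, even though it is not an identity.

Answer: Yes, holds at both test points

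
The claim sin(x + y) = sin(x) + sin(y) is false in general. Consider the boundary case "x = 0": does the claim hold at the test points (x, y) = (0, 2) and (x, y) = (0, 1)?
At (0, 2): LHS = sin(2) ≈ 0.9093, RHS = sin(2) ≈ 0.9093 → equal
At (0, 1): LHS = sin(1) ≈ 0.8415, RHS = sin(1) ≈ 0.8415 → equal

So the claim does hold at both of these boundary points, even though it is not an identity.

Answer: Yes, holds at both test points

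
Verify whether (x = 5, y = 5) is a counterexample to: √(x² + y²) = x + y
Substituting x = 5, y = 5:
LHS = √(5² + 5²) = 5·√(2) ≈ 7.071
RHS = 5 + 5 = 10

Since LHS ≠ RHS, this pair disproves the claim.

Answer: Yes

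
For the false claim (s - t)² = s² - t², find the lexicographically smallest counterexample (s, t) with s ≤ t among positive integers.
(s, t) = (1, 2)

At (1, 1): both sides equal 0, so it holds there.

Substituting (1, 2) into the claim:
LHS = (1 - 2)² = 1
RHS = 1² - 2² = -3

Since LHS ≠ RHS, this pair disproves the claim, and no lexicographically smaller pair (s ≤ t, positive integers) does.

For instance (5, 6) is also a counterexample (LHS = 1, RHS = -11), but it's lexicographically larger.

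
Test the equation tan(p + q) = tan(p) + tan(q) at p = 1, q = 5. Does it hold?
Fails

Substituting p = 1, q = 5:

LHS = tan(1 + 5) = tan(6) ≈ -0.291
RHS = tan(1) + tan(5) ≈ -1.823

LHS ≠ RHS, so the equation does not hold at this point.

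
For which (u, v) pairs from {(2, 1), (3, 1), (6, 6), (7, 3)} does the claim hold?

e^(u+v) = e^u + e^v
None

Testing each pair:
(2, 1): LHS = e^3 ≈ 20.09, RHS = e + e^2 ≈ 10.11 → fails
(3, 1): LHS = e^4 ≈ 54.6, RHS = e + e^3 ≈ 22.8 → fails
(6, 6): LHS = e^12 ≈ 162754.8, RHS = 2·e^6 ≈ 806.9 → fails
(7, 3): LHS = e^10 ≈ 22026.5, RHS = e^3 + e^7 ≈ 1117 → fails

No pair satisfies the claim.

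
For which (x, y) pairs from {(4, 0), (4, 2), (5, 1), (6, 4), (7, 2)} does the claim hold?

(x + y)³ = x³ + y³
(4, 0)

Testing each pair:
(4, 0): LHS = 64, RHS = 64 → holds
(4, 2): LHS = 216, RHS = 72 → fails
(5, 1): LHS = 216, RHS = 126 → fails
(6, 4): LHS = 1000, RHS = 280 → fails
(7, 2): LHS = 729, RHS = 351 → fails

1 of 5 pairs satisfies the claim.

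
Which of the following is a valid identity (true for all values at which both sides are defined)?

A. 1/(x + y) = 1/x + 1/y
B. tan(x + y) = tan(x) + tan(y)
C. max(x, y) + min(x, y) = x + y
C

A: fails at (4, 4) — LHS = 1/8, RHS = 1/2.
B: fails at (4, 5) — LHS = tan(9) ≈ -0.4523, RHS = tan(5) + tan(4) ≈ -2.223.
C: holds — e.g. at (2, 5), both sides equal 7.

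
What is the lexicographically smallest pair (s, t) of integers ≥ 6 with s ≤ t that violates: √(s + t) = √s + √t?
Substituting (6, 6) into the claim:
LHS = √(6 + 6) = 2·√(3) ≈ 3.464
RHS = √6 + √6 = 2·√(6) ≈ 4.899

Since LHS ≠ RHS, this pair disproves the claim, and no lexicographically smaller pair (s ≤ t, integers ≥ 6) does.

For instance (6, 10) is also a counterexample (LHS = 4, RHS = √(6) + √(10) ≈ 5.612), but it's lexicographically larger.

Answer: (s, t) = (6, 6)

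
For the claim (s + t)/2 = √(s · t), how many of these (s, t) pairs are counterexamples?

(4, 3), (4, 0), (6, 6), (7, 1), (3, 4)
4

Testing each pair:
(4, 3): LHS = 7/2, RHS = 2·√(3) ≈ 3.464 → counterexample
(4, 0): LHS = 2, RHS = 0 → counterexample
(6, 6): LHS = 6, RHS = 6 → satisfies claim
(7, 1): LHS = 4, RHS = √(7) ≈ 2.646 → counterexample
(3, 4): LHS = 7/2, RHS = 2·√(3) ≈ 3.464 → counterexample

That makes 4 counterexamples.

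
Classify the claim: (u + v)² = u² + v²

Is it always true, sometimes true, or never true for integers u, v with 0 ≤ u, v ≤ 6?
It holds at (u, v) = (5, 0) (both sides equal 25), but fails at (u, v) = (6, 1) (LHS = 49, RHS = 37).

Answer: Sometimes true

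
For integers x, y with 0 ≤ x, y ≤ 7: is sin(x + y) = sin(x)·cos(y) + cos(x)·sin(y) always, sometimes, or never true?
The identity holds for every pair in the range. For instance at (x, y) = (3, 2): both sides equal sin(5) ≈ -0.9589.

Answer: Always true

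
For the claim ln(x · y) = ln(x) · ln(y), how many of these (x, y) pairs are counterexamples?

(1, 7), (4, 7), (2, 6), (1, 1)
3

Testing each pair:
(1, 7): LHS = ln(7) ≈ 1.946, RHS = 0 → counterexample
(4, 7): LHS = ln(28) ≈ 3.332, RHS = ln(4)·ln(7) ≈ 2.698 → counterexample
(2, 6): LHS = ln(12) ≈ 2.485, RHS = ln(2)·ln(6) ≈ 1.242 → counterexample
(1, 1): LHS = 0, RHS = 0 → satisfies claim

That makes 3 counterexamples.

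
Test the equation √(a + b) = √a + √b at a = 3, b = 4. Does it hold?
Fails

Substituting a = 3, b = 4:

LHS = √(3 + 4) = √(7) ≈ 2.646
RHS = √3 + √4 = √(3) + 2 ≈ 3.732

LHS ≠ RHS, so the equation does not hold at this point.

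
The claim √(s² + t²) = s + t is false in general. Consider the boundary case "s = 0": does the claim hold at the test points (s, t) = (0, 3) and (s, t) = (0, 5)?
Yes, holds at both test points

At (0, 3): LHS = 3, RHS = 3 → equal
At (0, 5): LHS = 5, RHS = 5 → equal

So the claim does hold at both of these boundary points, even though it is not an identity.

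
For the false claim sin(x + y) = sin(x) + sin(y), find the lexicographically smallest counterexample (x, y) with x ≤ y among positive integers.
Substituting (1, 1) into the claim:
LHS = sin(1 + 1) = sin(2) ≈ 0.9093
RHS = sin(1) + sin(1) = 2·sin(1) ≈ 1.683

Since LHS ≠ RHS, this pair disproves the claim, and no lexicographically smaller pair (x ≤ y, positive integers) does.

For instance (2, 7) is also a counterexample (LHS = sin(9) ≈ 0.4121, RHS = sin(7) + sin(2) ≈ 1.566), but it's lexicographically larger.

Answer: (x, y) = (1, 1)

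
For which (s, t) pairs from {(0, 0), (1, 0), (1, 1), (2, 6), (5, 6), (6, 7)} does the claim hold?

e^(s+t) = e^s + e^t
Testing each pair:
(0, 0): LHS = 1, RHS = 2 → fails
(1, 0): LHS = e ≈ 2.718, RHS = 1 + e ≈ 3.718 → fails
(1, 1): LHS = e^2 ≈ 7.389, RHS = 2·e ≈ 5.437 → fails
(2, 6): LHS = e^8 ≈ 2981, RHS = e^2 + e^6 ≈ 410.8 → fails
(5, 6): LHS = e^11 ≈ 59874.1, RHS = e^5 + e^6 ≈ 551.8 → fails
(6, 7): LHS = e^13 ≈ 442413.4, RHS = e^6 + e^7 ≈ 1500 → fails

No pair satisfies the claim.

Answer: None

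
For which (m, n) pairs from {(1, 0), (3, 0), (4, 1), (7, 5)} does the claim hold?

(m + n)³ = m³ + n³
(1, 0), (3, 0)

Testing each pair:
(1, 0): LHS = 1, RHS = 1 → holds
(3, 0): LHS = 27, RHS = 27 → holds
(4, 1): LHS = 125, RHS = 65 → fails
(7, 5): LHS = 1728, RHS = 468 → fails

2 of 4 pairs satisfy the claim.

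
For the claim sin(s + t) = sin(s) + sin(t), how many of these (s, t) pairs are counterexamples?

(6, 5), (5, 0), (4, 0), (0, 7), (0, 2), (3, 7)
Testing each pair:
(6, 5): LHS = sin(11) ≈ -1, RHS = sin(5) + sin(6) ≈ -1.238 → counterexample
(5, 0): LHS = sin(5) ≈ -0.9589, RHS = sin(5) ≈ -0.9589 → satisfies claim
(4, 0): LHS = sin(4) ≈ -0.7568, RHS = sin(4) ≈ -0.7568 → satisfies claim
(0, 7): LHS = sin(7) ≈ 0.657, RHS = sin(7) ≈ 0.657 → satisfies claim
(0, 2): LHS = sin(2) ≈ 0.9093, RHS = sin(2) ≈ 0.9093 → satisfies claim
(3, 7): LHS = sin(10) ≈ -0.544, RHS = sin(3) + sin(7) ≈ 0.7981 → counterexample

That makes 2 counterexamples.

Answer: 2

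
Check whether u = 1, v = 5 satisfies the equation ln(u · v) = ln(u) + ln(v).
Substituting u = 1, v = 5:

LHS = ln(1 · 5) = ln(5) ≈ 1.609
RHS = ln(1) + ln(5) = ln(5) ≈ 1.609

LHS = RHS, so the equation holds at this point.

Answer: Holds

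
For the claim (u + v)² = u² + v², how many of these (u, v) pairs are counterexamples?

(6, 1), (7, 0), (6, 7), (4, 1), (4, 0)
Testing each pair:
(6, 1): LHS = 49, RHS = 37 → counterexample
(7, 0): LHS = 49, RHS = 49 → satisfies claim
(6, 7): LHS = 169, RHS = 85 → counterexample
(4, 1): LHS = 25, RHS = 17 → counterexample
(4, 0): LHS = 16, RHS = 16 → satisfies claim

That makes 3 counterexamples.

Answer: 3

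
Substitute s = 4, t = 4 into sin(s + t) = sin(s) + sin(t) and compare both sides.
LHS = sin(4 + 4) = sin(8) ≈ 0.9894
RHS = sin(4) + sin(4) = 2·sin(4) ≈ -1.514

LHS ≠ RHS (they differ by about 2.503), so the equation does not hold here.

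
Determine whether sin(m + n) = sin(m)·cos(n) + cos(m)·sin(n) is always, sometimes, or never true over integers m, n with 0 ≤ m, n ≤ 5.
The identity holds for every pair in the range. For instance at (m, n) = (3, 2): both sides equal sin(5) ≈ -0.9589.

Answer: Always true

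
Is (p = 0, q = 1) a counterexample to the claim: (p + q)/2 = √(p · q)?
Yes

Substituting p = 0, q = 1:
LHS = (0 + 1)/2 = 1/2
RHS = √(0 · 1) = 0

Since LHS ≠ RHS, this pair disproves the claim.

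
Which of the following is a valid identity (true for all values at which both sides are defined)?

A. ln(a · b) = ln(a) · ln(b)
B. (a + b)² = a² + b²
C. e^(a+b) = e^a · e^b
A: fails at (6, 7) — LHS = ln(42) ≈ 3.738, RHS = ln(6)·ln(7) ≈ 3.487.
B: fails at (3, 3) — LHS = 36, RHS = 18.
C: holds — e.g. at (2, 2), both sides equal e^4 ≈ 54.6.

Answer: C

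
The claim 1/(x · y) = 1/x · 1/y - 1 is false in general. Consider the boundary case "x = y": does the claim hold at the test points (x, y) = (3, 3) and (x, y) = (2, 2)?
No, fails at both test points

At (3, 3): LHS = 1/9 ≠ RHS = -8/9
At (2, 2): LHS = 1/4 ≠ RHS = -3/4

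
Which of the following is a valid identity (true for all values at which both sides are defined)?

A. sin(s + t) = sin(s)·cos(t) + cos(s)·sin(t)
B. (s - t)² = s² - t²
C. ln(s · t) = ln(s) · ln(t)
A: holds — e.g. at (3, 7), both sides equal sin(10) ≈ -0.544.
B: fails at (3, 7) — LHS = 16, RHS = -40.
C: fails at (2, 5) — LHS = ln(10) ≈ 2.303, RHS = ln(2)·ln(5) ≈ 1.116.

Answer: A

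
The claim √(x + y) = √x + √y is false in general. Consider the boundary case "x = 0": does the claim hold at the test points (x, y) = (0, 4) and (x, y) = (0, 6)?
Yes, holds at both test points

At (0, 4): LHS = 2, RHS = 2 → equal
At (0, 6): LHS = √(6) ≈ 2.449, RHS = √(6) ≈ 2.449 → equal

So the claim does hold at both of these boundary points, even though it is not an identity.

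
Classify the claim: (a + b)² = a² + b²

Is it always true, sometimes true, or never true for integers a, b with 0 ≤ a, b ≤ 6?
Sometimes true

It holds at (a, b) = (0, 5) (both sides equal 25), but fails at (a, b) = (4, 6) (LHS = 100, RHS = 52).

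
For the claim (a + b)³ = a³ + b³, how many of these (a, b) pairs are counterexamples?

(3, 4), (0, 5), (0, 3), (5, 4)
Testing each pair:
(3, 4): LHS = 343, RHS = 91 → counterexample
(0, 5): LHS = 125, RHS = 125 → satisfies claim
(0, 3): LHS = 27, RHS = 27 → satisfies claim
(5, 4): LHS = 729, RHS = 189 → counterexample

That makes 2 counterexamples.

Answer: 2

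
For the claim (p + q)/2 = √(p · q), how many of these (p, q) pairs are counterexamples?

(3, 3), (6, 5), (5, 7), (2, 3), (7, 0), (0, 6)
Testing each pair:
(3, 3): LHS = 3, RHS = 3 → satisfies claim
(6, 5): LHS = 11/2, RHS = √(30) ≈ 5.477 → counterexample
(5, 7): LHS = 6, RHS = √(35) ≈ 5.916 → counterexample
(2, 3): LHS = 5/2, RHS = √(6) ≈ 2.449 → counterexample
(7, 0): LHS = 7/2, RHS = 0 → counterexample
(0, 6): LHS = 3, RHS = 0 → counterexample

That makes 5 counterexamples.

Answer: 5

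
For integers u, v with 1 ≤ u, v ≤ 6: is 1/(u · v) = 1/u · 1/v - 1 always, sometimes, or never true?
The claim fails for every pair in the range. For instance at (u, v) = (1, 6): LHS = 1/6, RHS = -5/6.

Answer: Never true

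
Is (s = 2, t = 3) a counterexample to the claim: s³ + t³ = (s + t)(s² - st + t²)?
No

Substituting s = 2, t = 3:
LHS = 2³ + 3³ = 35
RHS = (2 + 3)(2² - 2·3 + 3²) = 35

The sides agree, so this pair does not disprove the claim.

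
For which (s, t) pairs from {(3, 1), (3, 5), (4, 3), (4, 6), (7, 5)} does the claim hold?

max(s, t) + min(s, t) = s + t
Testing each pair:
(3, 1): LHS = 4, RHS = 4 → holds
(3, 5): LHS = 8, RHS = 8 → holds
(4, 3): LHS = 7, RHS = 7 → holds
(4, 6): LHS = 10, RHS = 10 → holds
(7, 5): LHS = 12, RHS = 12 → holds

Every pair satisfies the claim.

Answer: All pairs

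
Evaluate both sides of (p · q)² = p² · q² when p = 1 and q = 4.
LHS = (1 · 4)² = 16
RHS = 1² · 4² = 16

LHS = RHS: the two sides agree.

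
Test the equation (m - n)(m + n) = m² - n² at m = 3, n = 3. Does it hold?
Holds

Substituting m = 3, n = 3:

LHS = (3 - 3)(3 + 3) = 0
RHS = 3² - 3² = 0

LHS = RHS, so the equation holds at this point.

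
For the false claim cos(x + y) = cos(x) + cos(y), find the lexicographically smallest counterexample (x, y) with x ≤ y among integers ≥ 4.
(x, y) = (4, 4)

Substituting (4, 4) into the claim:
LHS = cos(4 + 4) = cos(8) ≈ -0.1455
RHS = cos(4) + cos(4) = 2·cos(4) ≈ -1.307

Since LHS ≠ RHS, this pair disproves the claim, and no lexicographically smaller pair (x ≤ y, integers ≥ 4) does.

For instance (9, 10) is also a counterexample (LHS = cos(19) ≈ 0.9887, RHS = cos(9) + cos(10) ≈ -1.75), but it's lexicographically larger.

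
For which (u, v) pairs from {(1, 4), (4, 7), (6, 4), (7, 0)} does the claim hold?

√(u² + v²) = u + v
Testing each pair:
(1, 4): LHS = √(17) ≈ 4.123, RHS = 5 → fails
(4, 7): LHS = √(65) ≈ 8.062, RHS = 11 → fails
(6, 4): LHS = 2·√(13) ≈ 7.211, RHS = 10 → fails
(7, 0): LHS = 7, RHS = 7 → holds

1 of 4 pairs satisfies the claim.

Answer: (7, 0)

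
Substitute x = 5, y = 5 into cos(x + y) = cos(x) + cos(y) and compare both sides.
LHS = cos(5 + 5) = cos(10) ≈ -0.8391
RHS = cos(5) + cos(5) = 2·cos(5) ≈ 0.5673

LHS ≠ RHS (they differ by about 1.406), so the equation does not hold here.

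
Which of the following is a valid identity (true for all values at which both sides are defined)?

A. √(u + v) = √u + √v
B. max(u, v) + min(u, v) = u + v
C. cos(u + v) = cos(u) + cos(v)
A: fails at (3, 5) — LHS = 2·√(2) ≈ 2.828, RHS = √(3) + √(5) ≈ 3.968.
B: holds — e.g. at (2, 5), both sides equal 7.
C: fails at (5, 5) — LHS = cos(10) ≈ -0.8391, RHS = 2·cos(5) ≈ 0.5673.

Answer: B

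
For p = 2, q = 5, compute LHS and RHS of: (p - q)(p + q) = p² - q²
LHS = (2 - 5)(2 + 5) = -21
RHS = 2² - 5² = -21

LHS = RHS: the two sides agree.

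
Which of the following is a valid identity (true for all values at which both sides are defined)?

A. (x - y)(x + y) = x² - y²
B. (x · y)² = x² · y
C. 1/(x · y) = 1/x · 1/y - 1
A: holds — e.g. at (2, 3), both sides equal -5.
B: fails at (1, 4) — LHS = 16, RHS = 4.
C: fails at (3, 4) — LHS = 1/12, RHS = -11/12.

Answer: A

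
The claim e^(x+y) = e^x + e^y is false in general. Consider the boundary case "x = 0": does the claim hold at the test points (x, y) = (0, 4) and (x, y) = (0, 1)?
No, fails at both test points

At (0, 4): LHS = e^4 ≈ 54.6 ≠ RHS = 1 + e^4 ≈ 55.6
At (0, 1): LHS = e ≈ 2.718 ≠ RHS = 1 + e ≈ 3.718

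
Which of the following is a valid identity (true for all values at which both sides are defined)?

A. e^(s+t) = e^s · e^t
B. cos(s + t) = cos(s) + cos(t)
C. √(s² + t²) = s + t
A: holds — e.g. at (1, 4), both sides equal e^5 ≈ 148.4.
B: fails at (5, 5) — LHS = cos(10) ≈ -0.8391, RHS = 2·cos(5) ≈ 0.5673.
C: fails at (6, 7) — LHS = √(85) ≈ 9.22, RHS = 13.

Answer: A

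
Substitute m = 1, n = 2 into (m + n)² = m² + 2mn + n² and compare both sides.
LHS = (1 + 2)² = 9
RHS = 1² + 2·1·2 + 2² = 9

LHS = RHS: the two sides agree.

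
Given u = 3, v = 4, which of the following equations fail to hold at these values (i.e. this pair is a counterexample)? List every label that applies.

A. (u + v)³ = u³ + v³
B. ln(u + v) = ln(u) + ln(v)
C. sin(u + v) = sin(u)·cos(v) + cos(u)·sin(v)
Evaluating each claim at the given values:
A. LHS = 343, RHS = 91 → fails here (LHS ≠ RHS)
B. LHS = ln(7) ≈ 1.946, RHS = ln(3) + ln(4) ≈ 2.485 → fails here (LHS ≠ RHS)
C. LHS = sin(7) ≈ 0.657, RHS = sin(3)·cos(4) + sin(4)·cos(3) ≈ 0.657 → holds here (LHS = RHS)

Answer: A, B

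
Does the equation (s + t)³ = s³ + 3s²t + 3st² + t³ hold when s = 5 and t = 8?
Holds

Substituting s = 5, t = 8:

LHS = (5 + 8)³ = 2197
RHS = 5³ + 3·5²·8 + 3·5·8² + 8³ = 2197

LHS = RHS, so the equation holds at this point.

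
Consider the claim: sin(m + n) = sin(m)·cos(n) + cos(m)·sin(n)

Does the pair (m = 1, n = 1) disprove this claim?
No

Substituting m = 1, n = 1:
LHS = sin(1 + 1) = sin(2) ≈ 0.9093
RHS = sin(1)·cos(1) + cos(1)·sin(1) = 2·sin(1)·cos(1) ≈ 0.9093

The sides agree, so this pair does not disprove the claim.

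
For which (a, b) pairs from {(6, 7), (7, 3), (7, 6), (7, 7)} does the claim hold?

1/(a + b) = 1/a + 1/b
None

Testing each pair:
(6, 7): LHS = 1/13, RHS = 13/42 → fails
(7, 3): LHS = 1/10, RHS = 10/21 → fails
(7, 6): LHS = 1/13, RHS = 13/42 → fails
(7, 7): LHS = 1/14, RHS = 2/7 → fails

No pair satisfies the claim.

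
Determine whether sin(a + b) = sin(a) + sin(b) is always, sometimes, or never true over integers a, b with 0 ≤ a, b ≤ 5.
It holds at (a, b) = (3, 0) (both sides equal sin(3) ≈ 0.1411), but fails at (a, b) = (3, 4) (LHS = sin(7) ≈ 0.657, RHS = sin(4) + sin(3) ≈ -0.6157).

Answer: Sometimes true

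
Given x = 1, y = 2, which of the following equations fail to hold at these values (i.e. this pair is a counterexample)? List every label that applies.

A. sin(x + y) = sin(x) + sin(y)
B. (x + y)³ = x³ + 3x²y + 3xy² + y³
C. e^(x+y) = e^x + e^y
Evaluating each claim at the given values:
A. LHS = sin(3) ≈ 0.1411, RHS = sin(1) + sin(2) ≈ 1.751 → fails here (LHS ≠ RHS)
B. LHS = 27, RHS = 27 → holds here (LHS = RHS)
C. LHS = e^3 ≈ 20.09, RHS = e + e^2 ≈ 10.11 → fails here (LHS ≠ RHS)

Answer: A, C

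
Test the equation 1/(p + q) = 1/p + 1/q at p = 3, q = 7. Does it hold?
Fails

Substituting p = 3, q = 7:

LHS = 1/(3 + 7) = 1/10
RHS = 1/3 + 1/7 = 10/21

LHS ≠ RHS, so the equation does not hold at this point.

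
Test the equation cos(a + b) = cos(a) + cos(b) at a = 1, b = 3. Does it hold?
Substituting a = 1, b = 3:

LHS = cos(1 + 3) = cos(4) ≈ -0.6536
RHS = cos(1) + cos(3) ≈ -0.4497

LHS ≠ RHS, so the equation does not hold at this point.

Answer: Fails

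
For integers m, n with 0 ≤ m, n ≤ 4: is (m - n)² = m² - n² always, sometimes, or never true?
It holds at (m, n) = (4, 0) (both sides equal 16), but fails at (m, n) = (1, 4) (LHS = 9, RHS = -15).

Answer: Sometimes true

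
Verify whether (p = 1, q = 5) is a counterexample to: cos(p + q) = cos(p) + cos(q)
Yes

Substituting p = 1, q = 5:
LHS = cos(1 + 5) = cos(6) ≈ 0.9602
RHS = cos(1) + cos(5) ≈ 0.824

Since LHS ≠ RHS, this pair disproves the claim.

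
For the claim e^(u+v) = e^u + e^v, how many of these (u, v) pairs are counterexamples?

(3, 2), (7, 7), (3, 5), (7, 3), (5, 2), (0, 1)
Testing each pair:
(3, 2): LHS = e^5 ≈ 148.4, RHS = e^2 + e^3 ≈ 27.47 → counterexample
(7, 7): LHS = e^14 ≈ 1202604.3, RHS = 2·e^7 ≈ 2193 → counterexample
(3, 5): LHS = e^8 ≈ 2981, RHS = e^3 + e^5 ≈ 168.5 → counterexample
(7, 3): LHS = e^10 ≈ 22026.5, RHS = e^3 + e^7 ≈ 1117 → counterexample
(5, 2): LHS = e^7 ≈ 1097, RHS = e^2 + e^5 ≈ 155.8 → counterexample
(0, 1): LHS = e ≈ 2.718, RHS = 1 + e ≈ 3.718 → counterexample

That makes 6 counterexamples.

Answer: 6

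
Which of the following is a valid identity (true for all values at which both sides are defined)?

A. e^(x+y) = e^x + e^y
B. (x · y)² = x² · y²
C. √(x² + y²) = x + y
B

A: fails at (0, 1) — LHS = e ≈ 2.718, RHS = 1 + e ≈ 3.718.
B: holds — e.g. at (2, 5), both sides equal 100.
C: fails at (5, 8) — LHS = √(89) ≈ 9.434, RHS = 13.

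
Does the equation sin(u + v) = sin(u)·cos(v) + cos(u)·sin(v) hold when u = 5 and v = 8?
Holds

Substituting u = 5, v = 8:

LHS = sin(5 + 8) = sin(13) ≈ 0.4202
RHS = sin(5)·cos(8) + cos(5)·sin(8) = sin(5)·cos(8) + sin(8)·cos(5) ≈ 0.4202

LHS = RHS, so the equation holds at this point.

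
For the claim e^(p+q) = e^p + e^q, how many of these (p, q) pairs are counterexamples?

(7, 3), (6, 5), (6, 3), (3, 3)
4

Testing each pair:
(7, 3): LHS = e^10 ≈ 22026.5, RHS = e^3 + e^7 ≈ 1117 → counterexample
(6, 5): LHS = e^11 ≈ 59874.1, RHS = e^5 + e^6 ≈ 551.8 → counterexample
(6, 3): LHS = e^9 ≈ 8103, RHS = e^3 + e^6 ≈ 423.5 → counterexample
(3, 3): LHS = e^6 ≈ 403.4, RHS = 2·e^3 ≈ 40.17 → counterexample

That makes 4 counterexamples.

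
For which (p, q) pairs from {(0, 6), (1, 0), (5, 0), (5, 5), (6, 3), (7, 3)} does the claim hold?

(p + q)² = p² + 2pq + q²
All pairs

Testing each pair:
(0, 6): LHS = 36, RHS = 36 → holds
(1, 0): LHS = 1, RHS = 1 → holds
(5, 0): LHS = 25, RHS = 25 → holds
(5, 5): LHS = 100, RHS = 100 → holds
(6, 3): LHS = 81, RHS = 81 → holds
(7, 3): LHS = 100, RHS = 100 → holds

Every pair satisfies the claim.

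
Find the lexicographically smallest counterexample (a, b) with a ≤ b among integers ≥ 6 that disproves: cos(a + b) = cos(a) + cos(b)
Substituting (6, 6) into the claim:
LHS = cos(6 + 6) = cos(12) ≈ 0.8439
RHS = cos(6) + cos(6) = 2·cos(6) ≈ 1.92

Since LHS ≠ RHS, this pair disproves the claim, and no lexicographically smaller pair (a ≤ b, integers ≥ 6) does.

For instance (13, 13) is also a counterexample (LHS = cos(26) ≈ 0.6469, RHS = 2·cos(13) ≈ 1.815), but it's lexicographically larger.

Answer: (a, b) = (6, 6)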